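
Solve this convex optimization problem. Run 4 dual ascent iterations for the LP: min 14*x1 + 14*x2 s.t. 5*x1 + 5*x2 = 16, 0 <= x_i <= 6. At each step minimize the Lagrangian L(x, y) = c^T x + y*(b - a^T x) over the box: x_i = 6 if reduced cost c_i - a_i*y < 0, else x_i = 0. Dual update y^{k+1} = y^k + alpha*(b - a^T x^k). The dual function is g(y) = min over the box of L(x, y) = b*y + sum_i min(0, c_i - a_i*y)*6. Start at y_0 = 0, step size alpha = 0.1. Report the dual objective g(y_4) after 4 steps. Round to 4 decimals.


Dual ascent for LP: min 14*x1 + 14*x2, 5*x1 + 5*x2 = 16, 0 <= x_i <= 6
Step 1: y^k = 0.0, reduced costs: (14.0, 14.0)
  x^k = (0.0, 0.0), subgradient = b - a^T x = 16.0
  y^{k+1} = 0.0 + 0.1*16.0 = 1.6
Step 2: y^k = 1.6, reduced costs: (6.0, 6.0)
  x^k = (0.0, 0.0), subgradient = b - a^T x = 16.0
  y^{k+1} = 1.6 + 0.1*16.0 = 3.2
Step 3: y^k = 3.2, reduced costs: (-2.0, -2.0)
  x^k = (6.0, 6.0), subgradient = b - a^T x = -44.0
  y^{k+1} = 3.2 + 0.1*-44.0 = -1.2
Step 4: y^k = -1.2, reduced costs: (20.0, 20.0)
  x^k = (0.0, 0.0), subgradient = b - a^T x = 16.0
  y^{k+1} = -1.2 + 0.1*16.0 = 0.4
Dual objective at y_4 = 0.4: reduced costs (12.0, 12.0), box minimizer x = (0.0, 0.0)
g(y_4) = b*y + (c1 - a1*y)*x1 + (c2 - a2*y)*x2 = 16*0.4 + 12.0*0.0 + 12.0*0.0 = 6.4 + 0.0 + 0.0 = 6.4


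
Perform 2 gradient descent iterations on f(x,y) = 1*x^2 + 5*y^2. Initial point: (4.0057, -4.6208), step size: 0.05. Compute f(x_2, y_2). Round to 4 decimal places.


Gradient descent on f(x,y) = 1*x^2 + 5*y^2.
Starting point: (4.0057, -4.6208), alpha = 0.05
Step 1: grad_x = 2*1*4.0057 = 8.0114, grad_y = 2*5*-4.6208 = -46.208
  x_1 = 4.0057 - 0.05*8.0114 = 3.6051
  y_1 = -4.6208 - 0.05*-46.208 = -2.3104
Step 2: grad_x = 2*1*3.6051 = 7.2103, grad_y = 2*5*-2.3104 = -23.104
  x_2 = 3.6051 - 0.05*7.2103 = 3.2446
  y_2 = -2.3104 - 0.05*-23.104 = -1.1552
f(3.2446, -1.1552) = 1*3.2446^2 + 5*(-1.1552)^2 = 17.2


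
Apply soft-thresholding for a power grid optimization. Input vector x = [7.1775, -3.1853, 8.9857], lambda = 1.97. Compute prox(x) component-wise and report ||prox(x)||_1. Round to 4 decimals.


Soft-thresholding with lambda = 1.97:
prox(7.1775) = sign(7.1775)*max(|7.1775| - 1.97, 0) = 5.2075
prox(-3.1853) = sign(-3.1853)*max(|-3.1853| - 1.97, 0) = -1.2153
prox(8.9857) = sign(8.9857)*max(|8.9857| - 1.97, 0) = 7.0157
prox(x) = [5.2075, -1.2153, 7.0157]
||prox(x)||_1 = 5.2075 + 1.2153 + 7.0157 = 13.4385


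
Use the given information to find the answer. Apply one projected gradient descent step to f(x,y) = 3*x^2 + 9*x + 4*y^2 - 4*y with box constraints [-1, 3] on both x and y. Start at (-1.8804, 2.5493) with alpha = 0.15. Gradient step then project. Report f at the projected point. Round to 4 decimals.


Step 1: Compute gradient at (-1.8804, 2.5493).
grad_x = 2*3*-1.8804 + 9 = -2.2824
grad_y = 2*4*2.5493 - 4 = 16.3944
Step 2: Gradient step.
x_raw = -1.8804 - 0.15*-2.2824 = -1.538
y_raw = 2.5493 - 0.15*16.3944 = 0.0901
Step 3: Project onto [-1, 3].
x_proj = clip(-1.538) = -1.0
y_proj = clip(0.0901) = 0.0901
Step 4: Evaluate f.
f(-1.0, 0.0901) = -6.3281


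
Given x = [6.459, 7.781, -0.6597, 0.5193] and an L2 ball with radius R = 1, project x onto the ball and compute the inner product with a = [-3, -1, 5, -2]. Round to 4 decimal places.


Step 1: Compute ||x|| (intermediates to 6 decimals).
||x|| = sqrt(6.459^2 + 7.781^2 + (-0.6597)^2 + 0.5193^2) = 10.147291
Step 2: Project.
Since ||x|| > R, scale = R/||x|| = 1/10.147291 = 0.098548, proj(x) = scale * x
proj(x) = [0.636522, 0.766802, -0.065012, 0.051176]
Step 3: Dot product.
a^T * proj(x) = -3*0.636522 - 1*0.766802 + 5*(-0.065012) - 2*0.051176 = -3.1038


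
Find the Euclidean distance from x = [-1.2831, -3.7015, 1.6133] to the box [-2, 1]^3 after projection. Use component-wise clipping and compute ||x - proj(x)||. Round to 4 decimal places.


Project each component onto [-2, 1].
clip(-1.2831) = -1.2831, clip(-3.7015) = -2.0, clip(1.6133) = 1.0
Projection = [-1.2831, -2.0, 1.0]
Squared diffs: [0.0, 2.8951, 0.3761]
Distance = sqrt(3.2712) = 1.8087


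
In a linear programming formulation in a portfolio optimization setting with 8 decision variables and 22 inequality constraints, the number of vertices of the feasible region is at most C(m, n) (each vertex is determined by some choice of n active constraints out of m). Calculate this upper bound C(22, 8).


Each vertex corresponds to some choice of n active constraints out of m, so the number of vertices is at most C(m, n) = m! / (n!(m-n)!).
m = 22, n = 8
Numerator: 22 * 21 * 20 * 19 * 18 * 17 * 16 * 15
Denominator: 8! = 40320
C(22, 8) = 319770


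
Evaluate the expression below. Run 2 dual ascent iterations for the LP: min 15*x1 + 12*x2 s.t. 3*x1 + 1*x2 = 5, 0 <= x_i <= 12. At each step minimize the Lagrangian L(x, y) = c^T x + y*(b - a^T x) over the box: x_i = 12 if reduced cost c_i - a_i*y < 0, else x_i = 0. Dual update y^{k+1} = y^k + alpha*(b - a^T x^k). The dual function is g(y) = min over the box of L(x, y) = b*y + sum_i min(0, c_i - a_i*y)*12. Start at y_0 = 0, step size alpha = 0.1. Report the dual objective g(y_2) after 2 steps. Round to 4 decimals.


Dual ascent for LP: min 15*x1 + 12*x2, 3*x1 + 1*x2 = 5, 0 <= x_i <= 12
Step 1: y^k = 0.0, reduced costs: (15.0, 12.0)
  x^k = (0.0, 0.0), subgradient = b - a^T x = 5.0
  y^{k+1} = 0.0 + 0.1*5.0 = 0.5
Step 2: y^k = 0.5, reduced costs: (13.5, 11.5)
  x^k = (0.0, 0.0), subgradient = b - a^T x = 5.0
  y^{k+1} = 0.5 + 0.1*5.0 = 1.0
Dual objective at y_2 = 1.0: reduced costs (12.0, 11.0), box minimizer x = (0.0, 0.0)
g(y_2) = b*y + (c1 - a1*y)*x1 + (c2 - a2*y)*x2 = 5*1.0 + 12.0*0.0 + 11.0*0.0 = 5.0 + 0.0 + 0.0 = 5.0


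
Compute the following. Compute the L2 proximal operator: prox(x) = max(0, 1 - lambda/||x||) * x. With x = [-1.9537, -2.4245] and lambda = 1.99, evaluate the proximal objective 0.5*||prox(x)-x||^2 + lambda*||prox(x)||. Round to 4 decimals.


Step 1: Compute ||x||.
||x|| = 3.1137
Step 2: Compute scaling factor.
scale = max(0, 1 - 1.99/3.1137) = 0.3609
Step 3: prox(x) = [-0.7051, -0.875]
||prox(x)|| = 1.1237
Step 4: Proximal objective.
0.5*||prox-x||^2 = 1.9801
lambda*||prox|| = 2.2362
Total = 4.2162


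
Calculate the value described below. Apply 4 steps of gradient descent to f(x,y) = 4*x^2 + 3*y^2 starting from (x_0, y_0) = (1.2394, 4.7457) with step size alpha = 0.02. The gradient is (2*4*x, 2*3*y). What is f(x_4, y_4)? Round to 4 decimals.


Gradient descent on f(x,y) = 4*x^2 + 3*y^2.
Starting point: (1.2394, 4.7457), alpha = 0.02
Step 1: grad_x = 2*4*1.2394 = 9.9152, grad_y = 2*3*4.7457 = 28.4742
  x_1 = 1.2394 - 0.02*9.9152 = 1.0411
  y_1 = 4.7457 - 0.02*28.4742 = 4.1762
Step 2: grad_x = 2*4*1.0411 = 8.3288, grad_y = 2*3*4.1762 = 25.0573
  x_2 = 1.0411 - 0.02*8.3288 = 0.8745
  y_2 = 4.1762 - 0.02*25.0573 = 3.6751
Step 3: grad_x = 2*4*0.8745 = 6.9962, grad_y = 2*3*3.6751 = 22.0504
  x_3 = 0.8745 - 0.02*6.9962 = 0.7346
  y_3 = 3.6751 - 0.02*22.0504 = 3.2341
Step 4: grad_x = 2*4*0.7346 = 5.8768, grad_y = 2*3*3.2341 = 19.4044
  x_4 = 0.7346 - 0.02*5.8768 = 0.6171
  y_4 = 3.2341 - 0.02*19.4044 = 2.846
f(0.6171, 2.846) = 4*0.6171^2 + 3*2.846^2 = 25.8218


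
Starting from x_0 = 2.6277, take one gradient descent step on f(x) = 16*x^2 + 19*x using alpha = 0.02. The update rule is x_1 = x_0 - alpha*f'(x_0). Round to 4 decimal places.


We compute the gradient at x_0 and apply the update.
f'(x) = 32*x + 19
f'(2.6277) = 32*2.6277 + 19 = 103.0864
x_1 = 2.6277 - 0.02*103.0864 = 0.566


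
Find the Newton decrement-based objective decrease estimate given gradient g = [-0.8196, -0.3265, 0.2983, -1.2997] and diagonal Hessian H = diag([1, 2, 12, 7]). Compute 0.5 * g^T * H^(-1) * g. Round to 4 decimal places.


Step 1: H is diagonal, so H^(-1) * g = [-0.8196, -0.1633, 0.0249, -0.1857].
Step 2: g^T H^(-1) g = sum_i g_i^2 / H_ii
  = (-0.8196)^2/1 + (-0.3265)^2/2 + (0.2983)^2/12 + (-1.2997)^2/7
  = 0.6717 + 0.0533 + 0.0074 + 0.2413 = 0.9738
Step 3: Objective decrease = 0.5 * g^T H^(-1) g = 0.4869


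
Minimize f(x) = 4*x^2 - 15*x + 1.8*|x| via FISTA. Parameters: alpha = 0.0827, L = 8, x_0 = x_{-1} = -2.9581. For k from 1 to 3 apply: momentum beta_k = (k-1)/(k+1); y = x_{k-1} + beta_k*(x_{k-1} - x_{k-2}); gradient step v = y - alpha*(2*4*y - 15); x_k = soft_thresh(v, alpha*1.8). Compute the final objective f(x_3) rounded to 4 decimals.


FISTA on f(x) = 4*x^2 - 15*x + 1.8*|x|
L = 8, alpha = 0.0827
Iteration 1: beta = 0.0, y = -2.9581 + 0.0*(-2.9581 + 2.9581) = -2.9581
  grad(y) = -38.6648, v = y - alpha*grad = 0.2395
  prox(v) = soft_thresh(0.2395, 0.1489) = 0.0906
Iteration 2: beta = 0.3333, y = 0.0906 + 0.3333*(0.0906 + 2.9581) = 1.1069
  grad(y) = -6.1451, v = y - alpha*grad = 1.6151
  prox(v) = soft_thresh(1.6151, 0.1489) = 1.4662
Iteration 3: beta = 0.5, y = 1.4662 + 0.5*(1.4662 - 0.0906) = 2.154
  grad(y) = 2.2319, v = y - alpha*grad = 1.9694
  prox(v) = soft_thresh(1.9694, 0.1489) = 1.8206
f(x_3) = 4*1.8206^2 - 15*1.8206 + 1.8*|1.8206| = -10.7736


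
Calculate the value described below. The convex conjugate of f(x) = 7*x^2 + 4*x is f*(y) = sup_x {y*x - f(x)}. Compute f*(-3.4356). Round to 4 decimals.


f*(y) = sup_x {y*x - a*x^2 - b*x} = sup_x {(y-b)*x - a*x^2}
FOC: (y - b) - 2a*x = 0 => x* = (y - b)/(2a)
x* = (-3.4356 - 4)/(2*7) = -0.5311
f*(-3.4356) = (y-b)^2/(4a) = (-3.4356 - 4)^2/(4*7)
= 55.2881/28 = 1.9746


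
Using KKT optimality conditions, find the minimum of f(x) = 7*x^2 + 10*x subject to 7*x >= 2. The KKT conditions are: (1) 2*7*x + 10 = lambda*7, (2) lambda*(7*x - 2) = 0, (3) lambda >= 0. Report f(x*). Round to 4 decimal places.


Step 1: Try lambda = 0 (constraint inactive).
x_unc = -10/(2*7) = -0.7143
Check: 7*-0.7143 = -5.0001 < 2 -- violated!
Step 2: Constraint must be active: 7*x = 2
x* = 2/7 = 0.2857 (rounded; the exact value 2/7 is used below)
lambda = (2*7*(2/7) + 10)/7 = 2.0
Step 3: Compute optimal value.
f(x*) = 7*(2/7)^2 + 10*(2/7) = 3.4286


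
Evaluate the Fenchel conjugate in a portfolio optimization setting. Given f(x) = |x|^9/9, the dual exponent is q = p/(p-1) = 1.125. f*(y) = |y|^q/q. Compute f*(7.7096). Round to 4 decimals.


The conjugate exponent q satisfies 1/p + 1/q = 1.
p = 9, so q = 9/(9 - 1) = 1.125
|y|^q = 7.7096^1.125 = 9.952
f*(7.7096) = 9.952 / 1.125 = 8.8462


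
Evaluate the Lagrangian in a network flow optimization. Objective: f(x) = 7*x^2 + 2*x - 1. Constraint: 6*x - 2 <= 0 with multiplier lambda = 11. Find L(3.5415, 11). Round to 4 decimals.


Step 1: Evaluate f(x).
f(3.5415) = 7*3.5415^2 + 2*3.5415 - 1 = 93.8786
Step 2: Evaluate g(x).
g(3.5415) = 6*3.5415 - 2 = 19.249
Step 3: Compute Lagrangian.
L = 93.8786 + 11*19.249 = 305.6176


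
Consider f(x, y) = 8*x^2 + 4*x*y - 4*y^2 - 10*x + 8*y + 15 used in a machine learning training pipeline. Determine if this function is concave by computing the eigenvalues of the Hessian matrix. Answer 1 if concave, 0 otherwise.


The Hessian of f(x,y) = 8*x^2 + 4*x*y - 4*y^2 - 10*x + 8*y + 15 is:
H = [[16, 4], [4, -8]]
Trace = 16 - 8 = 8
Determinant = 16*-8 - (4)^2 = -144
Discriminant = (8)^2 - 4*-144 = 640.0
Eigenvalues: lambda_1 = -8.6491, lambda_2 = 16.6491
The function is not concave.

0


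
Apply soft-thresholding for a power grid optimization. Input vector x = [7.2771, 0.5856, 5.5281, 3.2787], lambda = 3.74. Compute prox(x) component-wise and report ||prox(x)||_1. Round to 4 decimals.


Soft-thresholding with lambda = 3.74:
prox(7.2771) = sign(7.2771)*max(|7.2771| - 3.74, 0) = 3.5371
prox(0.5856) = sign(0.5856)*max(|0.5856| - 3.74, 0) = 0.0
prox(5.5281) = sign(5.5281)*max(|5.5281| - 3.74, 0) = 1.7881
prox(3.2787) = sign(3.2787)*max(|3.2787| - 3.74, 0) = 0.0
prox(x) = [3.5371, 0.0, 1.7881, 0.0]
||prox(x)||_1 = 3.5371 + 0.0 + 1.7881 + 0.0 = 5.3252


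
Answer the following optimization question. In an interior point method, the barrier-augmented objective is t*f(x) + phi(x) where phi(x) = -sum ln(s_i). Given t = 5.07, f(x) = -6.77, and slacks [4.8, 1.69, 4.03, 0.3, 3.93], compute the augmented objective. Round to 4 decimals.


Step 1: Compute log-barrier.
ln values: [1.5686, 0.5247, 1.3938, -1.204, 1.3686]
phi = -(1.5686 + 0.5247 + 1.3938 - 1.204 + 1.3686) = -3.6518
Step 2: Compute augmented objective.
t*f(x) = 5.07*-6.77 = -34.3239
Total = -34.3239 - 3.6518 = -37.9757


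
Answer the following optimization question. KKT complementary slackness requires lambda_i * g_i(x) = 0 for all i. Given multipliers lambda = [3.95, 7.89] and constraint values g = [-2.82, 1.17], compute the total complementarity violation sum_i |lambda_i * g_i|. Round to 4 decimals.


KKT complementary slackness check:
lambda_1 * g_1 = 3.95 * -2.82 = -11.139
lambda_2 * g_2 = 7.89 * 1.17 = 9.2313
Total violation = 11.139 + 9.2313 = 20.3703


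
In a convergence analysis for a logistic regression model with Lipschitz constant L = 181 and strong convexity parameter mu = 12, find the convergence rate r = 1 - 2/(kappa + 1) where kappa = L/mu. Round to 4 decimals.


Step 1: Compute the condition number.
kappa = L/mu = 181/12 = 15.0833
Step 2: Compute the convergence rate.
r = 1 - 2/(kappa + 1) = 1 - 2*mu/(L + mu) = (L - mu)/(L + mu) = 169/193 = 0.8756


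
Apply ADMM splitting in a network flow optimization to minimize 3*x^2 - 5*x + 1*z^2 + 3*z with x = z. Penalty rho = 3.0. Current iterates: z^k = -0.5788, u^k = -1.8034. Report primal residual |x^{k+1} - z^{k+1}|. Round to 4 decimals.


ADMM iteration with rho = 3.0, z^k = -0.5788, u^k = -1.8034
Step 1: x-update.
Minimize 3*x^2 - 5*x + (3.0/2)*(x + 0.5788 - 1.8034)^2
FOC: (2*3 + 3.0)*x = 5 + 3.0*(-0.5788 + 1.8034)
x^{k+1} = 0.9638
Step 2: z-update.
Minimize 1*z^2 + 3*z + (3.0/2)*(0.9638 - z - 1.8034)^2
FOC: (2*1 + 3.0)*z = -3 + 3.0*(0.9638 - 1.8034)
z^{k+1} = -1.1038
Step 3: u-update.
u^{k+1} = -1.8034 + 0.9638 + 1.1038 = 0.2641
Step 4: Primal residual = |0.9638 + 1.1038| = 2.0675


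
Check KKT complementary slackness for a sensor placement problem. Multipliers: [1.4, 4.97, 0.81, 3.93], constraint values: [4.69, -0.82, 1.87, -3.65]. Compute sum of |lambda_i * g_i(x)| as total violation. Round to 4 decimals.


KKT complementary slackness check:
lambda_1 * g_1 = 1.4 * 4.69 = 6.566
lambda_2 * g_2 = 4.97 * -0.82 = -4.0754
lambda_3 * g_3 = 0.81 * 1.87 = 1.5147
lambda_4 * g_4 = 3.93 * -3.65 = -14.3445
Total violation = 6.566 + 4.0754 + 1.5147 + 14.3445 = 26.5006


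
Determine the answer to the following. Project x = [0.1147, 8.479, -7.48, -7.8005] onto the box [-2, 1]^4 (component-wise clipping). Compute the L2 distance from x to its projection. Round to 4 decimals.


Project each component onto [-2, 1].
clip(0.1147) = 0.1147, clip(8.479) = 1.0, clip(-7.48) = -2.0, clip(-7.8005) = -2.0
Projection = [0.1147, 1.0, -2.0, -2.0]
Squared diffs: [0.0, 55.9354, 30.0304, 33.6458]
Distance = sqrt(119.6116) = 10.9367


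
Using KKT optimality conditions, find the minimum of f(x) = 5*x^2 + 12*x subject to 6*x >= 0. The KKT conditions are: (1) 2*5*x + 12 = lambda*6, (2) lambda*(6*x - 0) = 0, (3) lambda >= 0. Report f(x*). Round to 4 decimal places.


Step 1: Try lambda = 0 (constraint inactive).
x_unc = -12/(2*5) = -1.2
Check: 6*-1.2 = -7.2 < 0 -- violated!
Step 2: Constraint must be active: 6*x = 0
x* = 0/6 = 0.0
lambda = (2*5*0.0 + 12)/6 = 2.0
Step 3: Compute optimal value.
f(x*) = 5*0.0^2 + 12*0.0 = 0.0


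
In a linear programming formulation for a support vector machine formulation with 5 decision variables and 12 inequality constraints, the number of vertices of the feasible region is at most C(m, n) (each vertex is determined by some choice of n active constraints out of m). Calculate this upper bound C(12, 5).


Each vertex corresponds to some choice of n active constraints out of m, so the number of vertices is at most C(m, n) = m! / (n!(m-n)!).
m = 12, n = 5
Numerator: 12 * 11 * 10 * 9 * 8
Denominator: 5! = 120
C(12, 5) = 792


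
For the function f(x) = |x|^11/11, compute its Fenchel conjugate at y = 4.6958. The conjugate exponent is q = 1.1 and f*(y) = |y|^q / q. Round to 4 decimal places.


The conjugate exponent q satisfies 1/p + 1/q = 1.
p = 11, so q = 11/(11 - 1) = 1.1
|y|^q = 4.6958^1.1 = 5.4813
f*(4.6958) = 5.4813 / 1.1 = 4.983


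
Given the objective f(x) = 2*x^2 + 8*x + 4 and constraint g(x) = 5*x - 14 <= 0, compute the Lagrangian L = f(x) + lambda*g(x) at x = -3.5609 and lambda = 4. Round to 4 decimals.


Step 1: Evaluate f(x).
f(-3.5609) = 2*(-3.5609)^2 + 8*(-3.5609) + 4 = 0.8728
Step 2: Evaluate g(x).
g(-3.5609) = 5*-3.5609 - 14 = -31.8045
Step 3: Compute Lagrangian.
L = 0.8728 + 4*-31.8045 = -126.3452


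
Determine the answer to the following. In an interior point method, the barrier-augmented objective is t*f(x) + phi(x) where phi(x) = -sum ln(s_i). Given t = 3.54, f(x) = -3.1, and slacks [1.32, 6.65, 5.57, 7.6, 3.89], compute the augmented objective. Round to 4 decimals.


Step 1: Compute log-barrier.
ln values: [0.2776, 1.8946, 1.7174, 2.0281, 1.3584]
phi = -(0.2776 + 1.8946 + 1.7174 + 2.0281 + 1.3584) = -7.2762
Step 2: Compute augmented objective.
t*f(x) = 3.54*-3.1 = -10.974
Total = -10.974 - 7.2762 = -18.2502


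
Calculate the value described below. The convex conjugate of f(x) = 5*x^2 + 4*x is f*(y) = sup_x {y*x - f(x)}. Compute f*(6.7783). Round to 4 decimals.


f*(y) = sup_x {y*x - a*x^2 - b*x} = sup_x {(y-b)*x - a*x^2}
FOC: (y - b) - 2a*x = 0 => x* = (y - b)/(2a)
x* = (6.7783 - 4)/(2*5) = 0.2778
f*(6.7783) = (y-b)^2/(4a) = (6.7783 - 4)^2/(4*5)
= 7.719/20 = 0.3859


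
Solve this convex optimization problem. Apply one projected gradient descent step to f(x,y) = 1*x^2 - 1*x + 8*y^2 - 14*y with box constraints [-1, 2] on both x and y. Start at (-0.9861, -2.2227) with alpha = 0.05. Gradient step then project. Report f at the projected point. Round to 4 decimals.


Step 1: Compute gradient at (-0.9861, -2.2227).
grad_x = 2*1*-0.9861 - 1 = -2.9722
grad_y = 2*8*-2.2227 - 14 = -49.5632
Step 2: Gradient step.
x_raw = -0.9861 - 0.05*-2.9722 = -0.8375
y_raw = -2.2227 - 0.05*-49.5632 = 0.2555
Step 3: Project onto [-1, 2].
x_proj = clip(-0.8375) = -0.8375
y_proj = clip(0.2555) = 0.2555
Step 4: Evaluate f.
f(-0.8375, 0.2555) = -1.5155


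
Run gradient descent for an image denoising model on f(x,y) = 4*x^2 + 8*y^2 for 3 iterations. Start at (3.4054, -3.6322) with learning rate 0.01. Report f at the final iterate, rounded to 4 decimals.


Gradient descent on f(x,y) = 4*x^2 + 8*y^2.
Starting point: (3.4054, -3.6322), alpha = 0.01
Step 1: grad_x = 2*4*3.4054 = 27.2432, grad_y = 2*8*-3.6322 = -58.1152
  x_1 = 3.4054 - 0.01*27.2432 = 3.133
  y_1 = -3.6322 - 0.01*-58.1152 = -3.051
Step 2: grad_x = 2*4*3.133 = 25.0637, grad_y = 2*8*-3.051 = -48.8168
  x_2 = 3.133 - 0.01*25.0637 = 2.8823
  y_2 = -3.051 - 0.01*-48.8168 = -2.5629
Step 3: grad_x = 2*4*2.8823 = 23.0586, grad_y = 2*8*-2.5629 = -41.0061
  x_3 = 2.8823 - 0.01*23.0586 = 2.6517
  y_3 = -2.5629 - 0.01*-41.0061 = -2.1528
f(2.6517, -2.1528) = 4*2.6517^2 + 8*(-2.1528)^2 = 65.204


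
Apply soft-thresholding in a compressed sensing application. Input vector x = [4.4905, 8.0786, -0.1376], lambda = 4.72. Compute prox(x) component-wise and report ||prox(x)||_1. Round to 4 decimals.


Soft-thresholding with lambda = 4.72:
prox(4.4905) = sign(4.4905)*max(|4.4905| - 4.72, 0) = 0.0
prox(8.0786) = sign(8.0786)*max(|8.0786| - 4.72, 0) = 3.3586
prox(-0.1376) = sign(-0.1376)*max(|-0.1376| - 4.72, 0) = 0.0
prox(x) = [0.0, 3.3586, 0.0]
||prox(x)||_1 = 0.0 + 3.3586 + 0.0 = 3.3586


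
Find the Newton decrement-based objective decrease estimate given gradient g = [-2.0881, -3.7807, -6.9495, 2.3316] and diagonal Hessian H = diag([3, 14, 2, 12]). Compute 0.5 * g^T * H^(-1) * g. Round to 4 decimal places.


Step 1: H is diagonal, so H^(-1) * g = [-0.696, -0.2701, -3.4748, 0.1943].
Step 2: g^T H^(-1) g = sum_i g_i^2 / H_ii
  = (-2.0881)^2/3 + (-3.7807)^2/14 + (-6.9495)^2/2 + (2.3316)^2/12
  = 1.4534 + 1.021 + 24.1478 + 0.453 = 27.0752
Step 3: Objective decrease = 0.5 * g^T H^(-1) g = 13.5376


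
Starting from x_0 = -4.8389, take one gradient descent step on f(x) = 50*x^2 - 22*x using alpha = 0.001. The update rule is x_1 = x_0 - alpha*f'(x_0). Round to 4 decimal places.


We compute the gradient at x_0 and apply the update.
f'(x) = 100*x - 22
f'(-4.8389) = 100*-4.8389 - 22 = -505.89
x_1 = -4.8389 - 0.001*-505.89 = -4.333


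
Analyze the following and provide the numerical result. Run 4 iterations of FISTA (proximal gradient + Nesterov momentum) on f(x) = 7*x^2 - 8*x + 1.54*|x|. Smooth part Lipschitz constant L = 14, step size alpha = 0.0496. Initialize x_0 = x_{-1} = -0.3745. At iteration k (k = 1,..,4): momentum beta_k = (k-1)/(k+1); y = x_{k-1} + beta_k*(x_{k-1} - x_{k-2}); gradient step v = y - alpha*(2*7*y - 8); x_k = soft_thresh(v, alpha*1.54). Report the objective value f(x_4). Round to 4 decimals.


FISTA on f(x) = 7*x^2 - 8*x + 1.54*|x|
L = 14, alpha = 0.0496
Iteration 1: beta = 0.0, y = -0.3745 + 0.0*(-0.3745 + 0.3745) = -0.3745
  grad(y) = -13.243, v = y - alpha*grad = 0.2824
  prox(v) = soft_thresh(0.2824, 0.0764) = 0.206
Iteration 2: beta = 0.3333, y = 0.206 + 0.3333*(0.206 + 0.3745) = 0.3995
  grad(y) = -2.4076, v = y - alpha*grad = 0.5189
  prox(v) = soft_thresh(0.5189, 0.0764) = 0.4425
Iteration 3: beta = 0.5, y = 0.4425 + 0.5*(0.4425 - 0.206) = 0.5608
  grad(y) = -0.1495, v = y - alpha*grad = 0.5682
  prox(v) = soft_thresh(0.5682, 0.0764) = 0.4918
Iteration 4: beta = 0.6, y = 0.4918 + 0.6*(0.4918 - 0.4425) = 0.5214
  grad(y) = -0.701, v = y - alpha*grad = 0.5561
  prox(v) = soft_thresh(0.5561, 0.0764) = 0.4797
f(x_4) = 7*0.4797^2 - 8*0.4797 + 1.54*|0.4797| = -1.4881


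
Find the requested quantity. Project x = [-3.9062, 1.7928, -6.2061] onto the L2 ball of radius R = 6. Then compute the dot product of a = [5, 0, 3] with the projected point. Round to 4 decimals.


Step 1: Compute ||x|| (intermediates to 6 decimals).
||x|| = sqrt((-3.9062)^2 + 1.7928^2 + (-6.2061)^2) = 7.549053
Step 2: Project.
Since ||x|| > R, scale = R/||x|| = 6/7.549053 = 0.794802, proj(x) = scale * x
proj(x) = [-3.104656, 1.424921, -4.932621]
Step 3: Dot product.
a^T * proj(x) = 5*(-3.104656) + 0*1.424921 + 3*(-4.932621) = -30.3211


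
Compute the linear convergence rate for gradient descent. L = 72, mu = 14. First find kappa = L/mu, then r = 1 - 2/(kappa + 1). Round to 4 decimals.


Step 1: Compute the condition number.
kappa = L/mu = 72/14 = 5.1429
Step 2: Compute the convergence rate.
r = 1 - 2/(kappa + 1) = 1 - 2*mu/(L + mu) = (L - mu)/(L + mu) = 58/86 = 0.6744


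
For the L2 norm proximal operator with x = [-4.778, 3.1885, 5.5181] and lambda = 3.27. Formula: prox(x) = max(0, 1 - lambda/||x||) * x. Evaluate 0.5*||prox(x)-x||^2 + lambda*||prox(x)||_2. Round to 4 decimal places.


Step 1: Compute ||x||.
||x|| = 7.9653
Step 2: Compute scaling factor.
scale = max(0, 1 - 3.27/7.9653) = 0.5895
Step 3: prox(x) = [-2.8165, 1.8795, 3.2527]
||prox(x)|| = 4.6953
Step 4: Proximal objective.
0.5*||prox-x||^2 = 5.3465
lambda*||prox|| = 15.3536
Total = 20.6999


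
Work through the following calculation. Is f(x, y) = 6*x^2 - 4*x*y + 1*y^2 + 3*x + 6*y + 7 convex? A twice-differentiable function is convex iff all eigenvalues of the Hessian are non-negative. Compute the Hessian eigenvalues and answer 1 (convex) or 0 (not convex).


The Hessian of f(x,y) = 6*x^2 - 4*x*y + 1*y^2 + 3*x + 6*y + 7 is:
H = [[12, -4], [-4, 2]]
Trace = 12 + 2 = 14
Determinant = 12*2 - (-4)^2 = 8
Discriminant = (14)^2 - 4*8 = 164.0
Eigenvalues: lambda_1 = 0.5969, lambda_2 = 13.4031
The function is convex.

1


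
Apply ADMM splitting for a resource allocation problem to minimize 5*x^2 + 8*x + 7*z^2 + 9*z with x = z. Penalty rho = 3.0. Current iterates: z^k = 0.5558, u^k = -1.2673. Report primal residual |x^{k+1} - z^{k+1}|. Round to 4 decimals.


ADMM iteration with rho = 3.0, z^k = 0.5558, u^k = -1.2673
Step 1: x-update.
Minimize 5*x^2 + 8*x + (3.0/2)*(x - 0.5558 - 1.2673)^2
FOC: (2*5 + 3.0)*x = -8 + 3.0*(0.5558 + 1.2673)
x^{k+1} = -0.1947
Step 2: z-update.
Minimize 7*z^2 + 9*z + (3.0/2)*(-0.1947 - z - 1.2673)^2
FOC: (2*7 + 3.0)*z = -9 + 3.0*(-0.1947 - 1.2673)
z^{k+1} = -0.7874
Step 3: u-update.
u^{k+1} = -1.2673 - 0.1947 + 0.7874 = -0.6746
Step 4: Primal residual = |-0.1947 + 0.7874| = 0.5927


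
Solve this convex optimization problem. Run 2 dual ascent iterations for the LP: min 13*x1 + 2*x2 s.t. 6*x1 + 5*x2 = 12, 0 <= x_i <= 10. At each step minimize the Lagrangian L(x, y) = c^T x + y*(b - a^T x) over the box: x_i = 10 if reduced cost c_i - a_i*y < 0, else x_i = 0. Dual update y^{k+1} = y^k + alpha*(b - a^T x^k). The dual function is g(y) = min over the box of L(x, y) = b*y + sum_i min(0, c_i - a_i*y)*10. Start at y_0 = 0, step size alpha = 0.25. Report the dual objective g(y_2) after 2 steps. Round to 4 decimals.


Dual ascent for LP: min 13*x1 + 2*x2, 6*x1 + 5*x2 = 12, 0 <= x_i <= 10
Step 1: y^k = 0.0, reduced costs: (13.0, 2.0)
  x^k = (0.0, 0.0), subgradient = b - a^T x = 12.0
  y^{k+1} = 0.0 + 0.25*12.0 = 3.0
Step 2: y^k = 3.0, reduced costs: (-5.0, -13.0)
  x^k = (10.0, 10.0), subgradient = b - a^T x = -98.0
  y^{k+1} = 3.0 + 0.25*-98.0 = -21.5
Dual objective at y_2 = -21.5: reduced costs (142.0, 109.5), box minimizer x = (0.0, 0.0)
g(y_2) = b*y + (c1 - a1*y)*x1 + (c2 - a2*y)*x2 = 12*(-21.5) + 142.0*0.0 + 109.5*0.0 = -258.0 + 0.0 + 0.0 = -258.0


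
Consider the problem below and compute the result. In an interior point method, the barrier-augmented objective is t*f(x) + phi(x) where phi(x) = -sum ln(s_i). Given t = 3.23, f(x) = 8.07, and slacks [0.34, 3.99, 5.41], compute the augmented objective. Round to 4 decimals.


Step 1: Compute log-barrier.
ln values: [-1.0788, 1.3838, 1.6882]
phi = -(-1.0788 + 1.3838 + 1.6882) = -1.9932
Step 2: Compute augmented objective.
t*f(x) = 3.23*8.07 = 26.0661
Total = 26.0661 - 1.9932 = 24.0729


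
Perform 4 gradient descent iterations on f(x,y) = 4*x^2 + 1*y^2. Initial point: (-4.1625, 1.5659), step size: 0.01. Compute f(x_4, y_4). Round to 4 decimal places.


Gradient descent on f(x,y) = 4*x^2 + 1*y^2.
Starting point: (-4.1625, 1.5659), alpha = 0.01
Step 1: grad_x = 2*4*-4.1625 = -33.3, grad_y = 2*1*1.5659 = 3.1318
  x_1 = -4.1625 - 0.01*-33.3 = -3.8295
  y_1 = 1.5659 - 0.01*3.1318 = 1.5346
Step 2: grad_x = 2*4*-3.8295 = -30.636, grad_y = 2*1*1.5346 = 3.0692
  x_2 = -3.8295 - 0.01*-30.636 = -3.5231
  y_2 = 1.5346 - 0.01*3.0692 = 1.5039
Step 3: grad_x = 2*4*-3.5231 = -28.1851, grad_y = 2*1*1.5039 = 3.0078
  x_3 = -3.5231 - 0.01*-28.1851 = -3.2413
  y_3 = 1.5039 - 0.01*3.0078 = 1.4738
Step 4: grad_x = 2*4*-3.2413 = -25.9303, grad_y = 2*1*1.4738 = 2.9476
  x_4 = -3.2413 - 0.01*-25.9303 = -2.982
  y_4 = 1.4738 - 0.01*2.9476 = 1.4443
f(-2.982, 1.4443) = 4*(-2.982)^2 + 1*1.4443^2 = 37.6551


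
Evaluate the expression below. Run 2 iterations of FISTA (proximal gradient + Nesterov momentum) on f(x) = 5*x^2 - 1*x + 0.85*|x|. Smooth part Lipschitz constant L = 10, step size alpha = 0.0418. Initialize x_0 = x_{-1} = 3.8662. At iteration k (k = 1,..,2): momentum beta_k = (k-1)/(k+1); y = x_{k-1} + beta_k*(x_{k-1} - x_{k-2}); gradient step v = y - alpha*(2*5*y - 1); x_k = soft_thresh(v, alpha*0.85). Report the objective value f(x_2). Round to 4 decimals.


FISTA on f(x) = 5*x^2 - 1*x + 0.85*|x|
L = 10, alpha = 0.0418
Iteration 1: beta = 0.0, y = 3.8662 + 0.0*(3.8662 - 3.8662) = 3.8662
  grad(y) = 37.662, v = y - alpha*grad = 2.2919
  prox(v) = soft_thresh(2.2919, 0.0355) = 2.2564
Iteration 2: beta = 0.3333, y = 2.2564 + 0.3333*(2.2564 - 3.8662) = 1.7198
  grad(y) = 16.198, v = y - alpha*grad = 1.0427
  prox(v) = soft_thresh(1.0427, 0.0355) = 1.0072
f(x_2) = 5*1.0072^2 - 1*1.0072 + 0.85*|1.0072| = 4.9211


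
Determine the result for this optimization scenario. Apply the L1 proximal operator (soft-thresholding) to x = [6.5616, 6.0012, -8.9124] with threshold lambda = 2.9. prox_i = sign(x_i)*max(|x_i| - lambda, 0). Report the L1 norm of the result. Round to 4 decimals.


Soft-thresholding with lambda = 2.9:
prox(6.5616) = sign(6.5616)*max(|6.5616| - 2.9, 0) = 3.6616
prox(6.0012) = sign(6.0012)*max(|6.0012| - 2.9, 0) = 3.1012
prox(-8.9124) = sign(-8.9124)*max(|-8.9124| - 2.9, 0) = -6.0124
prox(x) = [3.6616, 3.1012, -6.0124]
||prox(x)||_1 = 3.6616 + 3.1012 + 6.0124 = 12.7752


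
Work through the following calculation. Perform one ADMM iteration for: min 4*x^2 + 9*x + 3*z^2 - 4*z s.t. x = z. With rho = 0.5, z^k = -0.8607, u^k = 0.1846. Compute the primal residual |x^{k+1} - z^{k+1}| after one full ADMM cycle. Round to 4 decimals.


ADMM iteration with rho = 0.5, z^k = -0.8607, u^k = 0.1846
Step 1: x-update.
Minimize 4*x^2 + 9*x + (0.5/2)*(x + 0.8607 + 0.1846)^2
FOC: (2*4 + 0.5)*x = -9 + 0.5*(-0.8607 - 0.1846)
x^{k+1} = -1.1203
Step 2: z-update.
Minimize 3*z^2 - 4*z + (0.5/2)*(-1.1203 - z + 0.1846)^2
FOC: (2*3 + 0.5)*z = 4 + 0.5*(-1.1203 + 0.1846)
z^{k+1} = 0.5434
Step 3: u-update.
u^{k+1} = 0.1846 - 1.1203 - 0.5434 = -1.4791
Step 4: Primal residual = |-1.1203 - 0.5434| = 1.6637


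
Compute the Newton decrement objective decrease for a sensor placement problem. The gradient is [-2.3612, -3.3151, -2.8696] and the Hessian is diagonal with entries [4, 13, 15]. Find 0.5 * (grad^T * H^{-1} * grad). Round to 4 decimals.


Step 1: H is diagonal, so H^(-1) * g = [-0.5903, -0.255, -0.1913].
Step 2: g^T H^(-1) g = sum_i g_i^2 / H_ii
  = (-2.3612)^2/4 + (-3.3151)^2/13 + (-2.8696)^2/15
  = 1.3938 + 0.8454 + 0.549 = 2.7882
Step 3: Objective decrease = 0.5 * g^T H^(-1) g = 1.3941


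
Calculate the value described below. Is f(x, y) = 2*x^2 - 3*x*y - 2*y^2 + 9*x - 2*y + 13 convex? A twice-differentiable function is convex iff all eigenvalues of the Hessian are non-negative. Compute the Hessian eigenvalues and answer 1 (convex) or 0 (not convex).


The Hessian of f(x,y) = 2*x^2 - 3*x*y - 2*y^2 + 9*x - 2*y + 13 is:
H = [[4, -3], [-3, -4]]
Trace = 4 - 4 = 0
Determinant = 4*-4 - (-3)^2 = -25
Discriminant = (0)^2 - 4*-25 = 100.0
Eigenvalues: lambda_1 = -5.0, lambda_2 = 5.0
The function is not convex.

0


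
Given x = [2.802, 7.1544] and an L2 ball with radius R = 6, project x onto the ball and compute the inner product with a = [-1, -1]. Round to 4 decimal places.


Step 1: Compute ||x|| (intermediates to 6 decimals).
||x|| = sqrt(2.802^2 + 7.1544^2) = 7.683531
Step 2: Project.
Since ||x|| > R, scale = R/||x|| = 6/7.683531 = 0.780891, proj(x) = scale * x
proj(x) = [2.188057, 5.586807]
Step 3: Dot product.
a^T * proj(x) = -1*2.188057 - 1*5.586807 = -7.7749


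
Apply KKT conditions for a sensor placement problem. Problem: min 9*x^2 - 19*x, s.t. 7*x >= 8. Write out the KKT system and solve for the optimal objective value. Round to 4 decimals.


Step 1: Try lambda = 0 (constraint inactive).
x_unc = 19/(2*9) = 1.0556
Check: 7*1.0556 = 7.3892 < 8 -- violated!
Step 2: Constraint must be active: 7*x = 8
x* = 8/7 = 1.1429 (rounded; the exact value 8/7 is used below)
lambda = (2*9*(8/7) - 19)/7 = 0.2245
Step 3: Compute optimal value.
f(x*) = 9*(8/7)^2 - 19*(8/7) = -9.9592


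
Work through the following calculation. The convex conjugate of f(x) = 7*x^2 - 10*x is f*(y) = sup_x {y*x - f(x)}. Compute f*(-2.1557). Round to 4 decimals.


f*(y) = sup_x {y*x - a*x^2 - b*x} = sup_x {(y-b)*x - a*x^2}
FOC: (y - b) - 2a*x = 0 => x* = (y - b)/(2a)
x* = (-2.1557 + 10)/(2*7) = 0.5603
f*(-2.1557) = (y-b)^2/(4a) = (-2.1557 + 10)^2/(4*7)
= 61.533/28 = 2.1976


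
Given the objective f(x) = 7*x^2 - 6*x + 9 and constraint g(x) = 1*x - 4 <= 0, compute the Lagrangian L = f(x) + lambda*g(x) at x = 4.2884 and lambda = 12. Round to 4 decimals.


Step 1: Evaluate f(x).
f(4.2884) = 7*4.2884^2 - 6*4.2884 + 9 = 112.0022
Step 2: Evaluate g(x).
g(4.2884) = 1*4.2884 - 4 = 0.2884
Step 3: Compute Lagrangian.
L = 112.0022 + 12*0.2884 = 115.463


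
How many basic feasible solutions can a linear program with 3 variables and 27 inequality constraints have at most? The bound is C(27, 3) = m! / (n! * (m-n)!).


Each vertex corresponds to some choice of n active constraints out of m, so the number of vertices is at most C(m, n) = m! / (n!(m-n)!).
m = 27, n = 3
Numerator: 27 * 26 * 25
Denominator: 3! = 6
C(27, 3) = 2925


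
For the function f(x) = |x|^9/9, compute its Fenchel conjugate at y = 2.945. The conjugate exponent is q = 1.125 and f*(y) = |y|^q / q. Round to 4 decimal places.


The conjugate exponent q satisfies 1/p + 1/q = 1.
p = 9, so q = 9/(9 - 1) = 1.125
|y|^q = 2.945^1.125 = 3.3707
f*(2.945) = 3.3707 / 1.125 = 2.9962


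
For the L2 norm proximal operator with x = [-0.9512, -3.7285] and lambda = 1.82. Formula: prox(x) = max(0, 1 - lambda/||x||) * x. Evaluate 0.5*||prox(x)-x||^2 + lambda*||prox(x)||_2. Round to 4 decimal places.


Step 1: Compute ||x||.
||x|| = 3.8479
Step 2: Compute scaling factor.
scale = max(0, 1 - 1.82/3.8479) = 0.527
Step 3: prox(x) = [-0.5013, -1.965]
||prox(x)|| = 2.0279
Step 4: Proximal objective.
0.5*||prox-x||^2 = 1.6562
lambda*||prox|| = 3.6908
Total = 5.347


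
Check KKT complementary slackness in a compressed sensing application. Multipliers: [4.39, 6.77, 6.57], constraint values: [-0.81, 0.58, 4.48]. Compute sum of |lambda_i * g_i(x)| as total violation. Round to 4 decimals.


KKT complementary slackness check:
lambda_1 * g_1 = 4.39 * -0.81 = -3.5559
lambda_2 * g_2 = 6.77 * 0.58 = 3.9266
lambda_3 * g_3 = 6.57 * 4.48 = 29.4336
Total violation = 3.5559 + 3.9266 + 29.4336 = 36.9161


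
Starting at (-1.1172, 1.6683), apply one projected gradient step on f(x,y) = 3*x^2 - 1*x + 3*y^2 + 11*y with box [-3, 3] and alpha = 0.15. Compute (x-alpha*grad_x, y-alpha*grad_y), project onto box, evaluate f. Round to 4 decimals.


Step 1: Compute gradient at (-1.1172, 1.6683).
grad_x = 2*3*-1.1172 - 1 = -7.7032
grad_y = 2*3*1.6683 + 11 = 21.0098
Step 2: Gradient step.
x_raw = -1.1172 - 0.15*-7.7032 = 0.0383
y_raw = 1.6683 - 0.15*21.0098 = -1.4832
Step 3: Project onto [-3, 3].
x_proj = clip(0.0383) = 0.0383
y_proj = clip(-1.4832) = -1.4832
Step 4: Evaluate f.
f(0.0383, -1.4832) = -9.7494


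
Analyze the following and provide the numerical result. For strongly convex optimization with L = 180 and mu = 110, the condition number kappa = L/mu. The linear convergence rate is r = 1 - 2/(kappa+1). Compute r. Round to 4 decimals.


Step 1: Compute the condition number.
kappa = L/mu = 180/110 = 1.6364
Step 2: Compute the convergence rate.
r = 1 - 2/(kappa + 1) = 1 - 2*mu/(L + mu) = (L - mu)/(L + mu) = 70/290 = 0.2414


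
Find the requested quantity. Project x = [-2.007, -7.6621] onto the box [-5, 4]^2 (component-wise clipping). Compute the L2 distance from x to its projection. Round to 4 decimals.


Project each component onto [-5, 4].
clip(-2.007) = -2.007, clip(-7.6621) = -5.0
Projection = [-2.007, -5.0]
Squared diffs: [0.0, 7.0868]
Distance = sqrt(7.0868) = 2.6621


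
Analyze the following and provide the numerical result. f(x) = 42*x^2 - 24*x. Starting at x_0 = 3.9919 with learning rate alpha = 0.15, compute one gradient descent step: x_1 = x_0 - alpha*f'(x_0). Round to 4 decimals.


We compute the gradient at x_0 and apply the update.
f'(x) = 84*x - 24
f'(3.9919) = 84*3.9919 - 24 = 311.3196
x_1 = 3.9919 - 0.15*311.3196 = -42.706


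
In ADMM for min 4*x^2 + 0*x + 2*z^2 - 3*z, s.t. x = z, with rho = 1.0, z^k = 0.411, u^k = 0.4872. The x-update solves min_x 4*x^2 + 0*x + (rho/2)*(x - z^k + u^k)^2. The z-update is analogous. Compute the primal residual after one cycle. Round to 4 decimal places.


ADMM iteration with rho = 1.0, z^k = 0.411, u^k = 0.4872
Step 1: x-update.
Minimize 4*x^2 + 0*x + (1.0/2)*(x - 0.411 + 0.4872)^2
FOC: (2*4 + 1.0)*x = 0 + 1.0*(0.411 - 0.4872)
x^{k+1} = -0.0085
Step 2: z-update.
Minimize 2*z^2 - 3*z + (1.0/2)*(-0.0085 - z + 0.4872)^2
FOC: (2*2 + 1.0)*z = 3 + 1.0*(-0.0085 + 0.4872)
z^{k+1} = 0.6957
Step 3: u-update.
u^{k+1} = 0.4872 - 0.0085 - 0.6957 = -0.217
Step 4: Primal residual = |-0.0085 - 0.6957| = 0.7042


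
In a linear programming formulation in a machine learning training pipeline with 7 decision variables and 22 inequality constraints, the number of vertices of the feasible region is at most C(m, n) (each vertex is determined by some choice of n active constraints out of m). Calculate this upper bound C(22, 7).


Each vertex corresponds to some choice of n active constraints out of m, so the number of vertices is at most C(m, n) = m! / (n!(m-n)!).
m = 22, n = 7
Numerator: 22 * 21 * 20 * 19 * 18 * 17 * 16
Denominator: 7! = 5040
C(22, 7) = 170544


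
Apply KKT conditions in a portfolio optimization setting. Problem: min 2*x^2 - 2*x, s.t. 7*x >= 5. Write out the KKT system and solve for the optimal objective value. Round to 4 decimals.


Step 1: Try lambda = 0 (constraint inactive).
x_unc = 2/(2*2) = 0.5
Check: 7*0.5 = 3.5 < 5 -- violated!
Step 2: Constraint must be active: 7*x = 5
x* = 5/7 = 0.7143 (rounded; the exact value 5/7 is used below)
lambda = (2*2*(5/7) - 2)/7 = 0.1224
Step 3: Compute optimal value.
f(x*) = 2*(5/7)^2 - 2*(5/7) = -0.4082


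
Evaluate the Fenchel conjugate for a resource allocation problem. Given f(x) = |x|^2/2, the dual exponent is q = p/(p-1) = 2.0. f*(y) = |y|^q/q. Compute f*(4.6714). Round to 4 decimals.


The conjugate exponent q satisfies 1/p + 1/q = 1.
p = 2, so q = 2/(2 - 1) = 2.0
|y|^q = 4.6714^2.0 = 21.822
f*(4.6714) = 21.822 / 2.0 = 10.911


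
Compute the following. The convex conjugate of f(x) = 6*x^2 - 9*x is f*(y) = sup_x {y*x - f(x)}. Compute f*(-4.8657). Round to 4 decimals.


f*(y) = sup_x {y*x - a*x^2 - b*x} = sup_x {(y-b)*x - a*x^2}
FOC: (y - b) - 2a*x = 0 => x* = (y - b)/(2a)
x* = (-4.8657 + 9)/(2*6) = 0.3445
f*(-4.8657) = (y-b)^2/(4a) = (-4.8657 + 9)^2/(4*6)
= 17.0924/24 = 0.7122


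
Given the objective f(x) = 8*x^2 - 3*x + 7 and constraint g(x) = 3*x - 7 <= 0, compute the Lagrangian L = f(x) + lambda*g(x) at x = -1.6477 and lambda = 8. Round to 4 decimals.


Step 1: Evaluate f(x).
f(-1.6477) = 8*(-1.6477)^2 - 3*(-1.6477) + 7 = 33.6624
Step 2: Evaluate g(x).
g(-1.6477) = 3*-1.6477 - 7 = -11.9431
Step 3: Compute Lagrangian.
L = 33.6624 + 8*-11.9431 = -61.8824


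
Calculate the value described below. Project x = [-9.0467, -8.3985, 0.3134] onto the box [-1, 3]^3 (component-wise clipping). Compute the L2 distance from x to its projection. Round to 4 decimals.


Project each component onto [-1, 3].
clip(-9.0467) = -1.0, clip(-8.3985) = -1.0, clip(0.3134) = 0.3134
Projection = [-1.0, -1.0, 0.3134]
Squared diffs: [64.7494, 54.7378, 0.0]
Distance = sqrt(119.4872) = 10.931


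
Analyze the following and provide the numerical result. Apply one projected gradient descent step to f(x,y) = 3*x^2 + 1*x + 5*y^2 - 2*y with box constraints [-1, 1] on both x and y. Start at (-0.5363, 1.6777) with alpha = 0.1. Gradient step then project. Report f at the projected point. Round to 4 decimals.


Step 1: Compute gradient at (-0.5363, 1.6777).
grad_x = 2*3*-0.5363 + 1 = -2.2178
grad_y = 2*5*1.6777 - 2 = 14.777
Step 2: Gradient step.
x_raw = -0.5363 - 0.1*-2.2178 = -0.3145
y_raw = 1.6777 - 0.1*14.777 = 0.2
Step 3: Project onto [-1, 1].
x_proj = clip(-0.3145) = -0.3145
y_proj = clip(0.2) = 0.2
Step 4: Evaluate f.
f(-0.3145, 0.2) = -0.2178


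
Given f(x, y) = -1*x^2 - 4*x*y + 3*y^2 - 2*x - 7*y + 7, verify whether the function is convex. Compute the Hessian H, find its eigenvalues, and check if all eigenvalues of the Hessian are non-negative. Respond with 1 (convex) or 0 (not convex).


The Hessian of f(x,y) = -1*x^2 - 4*x*y + 3*y^2 - 2*x - 7*y + 7 is:
H = [[-2, -4], [-4, 6]]
Trace = -2 + 6 = 4
Determinant = -2*6 - (-4)^2 = -28
Discriminant = (4)^2 - 4*-28 = 128.0
Eigenvalues: lambda_1 = -3.6569, lambda_2 = 7.6569
The function is not convex.

0


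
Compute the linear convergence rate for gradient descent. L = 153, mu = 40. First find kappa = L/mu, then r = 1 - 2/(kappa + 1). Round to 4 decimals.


Step 1: Compute the condition number.
kappa = L/mu = 153/40 = 3.825
Step 2: Compute the convergence rate.
r = 1 - 2/(kappa + 1) = 1 - 2*mu/(L + mu) = (L - mu)/(L + mu) = 113/193 = 0.5855


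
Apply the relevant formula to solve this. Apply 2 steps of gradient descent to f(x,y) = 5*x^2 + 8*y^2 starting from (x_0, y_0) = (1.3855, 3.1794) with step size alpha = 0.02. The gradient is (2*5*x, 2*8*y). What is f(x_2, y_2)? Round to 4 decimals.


Gradient descent on f(x,y) = 5*x^2 + 8*y^2.
Starting point: (1.3855, 3.1794), alpha = 0.02
Step 1: grad_x = 2*5*1.3855 = 13.855, grad_y = 2*8*3.1794 = 50.8704
  x_1 = 1.3855 - 0.02*13.855 = 1.1084
  y_1 = 3.1794 - 0.02*50.8704 = 2.162
Step 2: grad_x = 2*5*1.1084 = 11.084, grad_y = 2*8*2.162 = 34.5919
  x_2 = 1.1084 - 0.02*11.084 = 0.8867
  y_2 = 2.162 - 0.02*34.5919 = 1.4702
f(0.8867, 1.4702) = 5*0.8867^2 + 8*1.4702^2 = 21.2222
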